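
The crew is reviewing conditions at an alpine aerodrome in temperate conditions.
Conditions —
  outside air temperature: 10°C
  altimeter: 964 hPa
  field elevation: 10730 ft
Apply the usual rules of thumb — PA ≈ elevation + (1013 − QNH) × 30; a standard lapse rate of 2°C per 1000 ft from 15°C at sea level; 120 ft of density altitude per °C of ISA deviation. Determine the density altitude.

14528 ft

Pressure altitude = 10730 + (1013 − 964) × 30 = 10730 + (+1470) = 12200 ft.
ISA temperature at 12200 ft = 15 − 2 × (12200/1000) = -9.4°C.
ISA deviation = 10 − (-9.4) = +19.4°C.
Density altitude = 12200 + 120 × (19.4) = 14528 ft.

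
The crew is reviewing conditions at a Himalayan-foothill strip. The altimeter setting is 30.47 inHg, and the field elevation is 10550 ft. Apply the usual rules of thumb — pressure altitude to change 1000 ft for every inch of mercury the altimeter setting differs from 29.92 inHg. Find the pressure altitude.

Pressure correction = (29.92 − 30.47) × 1000 = -550 ft.
Pressure altitude = 10550 + (-550) = 10000 ft.

10000 ft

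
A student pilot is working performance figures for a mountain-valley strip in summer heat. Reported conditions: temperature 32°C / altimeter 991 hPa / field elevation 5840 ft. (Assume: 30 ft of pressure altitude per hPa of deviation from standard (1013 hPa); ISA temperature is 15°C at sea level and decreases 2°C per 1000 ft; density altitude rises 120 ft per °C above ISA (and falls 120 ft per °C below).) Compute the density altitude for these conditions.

10100 ft

Pressure altitude = 5840 + (1013 − 991) × 30 = 5840 + (+660) = 6500 ft.
ISA temperature at 6500 ft = 15 − 2 × (6500/1000) = 2°C.
ISA deviation = 32 − 2 = +30°C.
Density altitude = 6500 + 120 × (30) = 10100 ft.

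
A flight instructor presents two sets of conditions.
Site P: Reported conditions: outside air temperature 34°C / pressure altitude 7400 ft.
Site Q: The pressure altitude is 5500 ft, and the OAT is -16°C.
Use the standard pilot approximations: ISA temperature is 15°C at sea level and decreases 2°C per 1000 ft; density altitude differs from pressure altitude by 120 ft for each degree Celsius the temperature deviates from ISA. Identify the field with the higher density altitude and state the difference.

Site P by 8356 ft

Site P: ISA temp = 0.2°C, deviation +33.8°C, DA = 7400 + 120 × 33.8 = 11456 ft.
Site Q: ISA temp = 4°C, deviation -20°C, DA = 5500 + 120 × (-20) = 3100 ft.
Site P is higher by 11456 − 3100 = 8356 ft.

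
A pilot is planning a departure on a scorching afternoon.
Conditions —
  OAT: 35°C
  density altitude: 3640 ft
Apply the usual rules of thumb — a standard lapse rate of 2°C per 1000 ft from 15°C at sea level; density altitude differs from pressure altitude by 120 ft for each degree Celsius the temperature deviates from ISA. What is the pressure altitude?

DA = PA + 120 × (OAT − (15 − 2·PA/1000)) = PA + 120·OAT − 1800 + 0.24·PA = 1.24·PA + 120·OAT − 1800.
So 1.24·PA = 3640 − 120 × 35 + 1800 = 1240.
PA = 1240 / 1.24 = 1000 ft.

1000 ft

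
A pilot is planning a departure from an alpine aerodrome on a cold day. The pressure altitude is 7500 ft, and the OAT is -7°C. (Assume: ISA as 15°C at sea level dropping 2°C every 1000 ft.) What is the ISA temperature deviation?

ISA-7°C

ISA temperature at 7500 ft = 15 − 2 × (7500/1000) = 0°C.
Deviation = OAT − ISA = -7 − 0 = -7°C.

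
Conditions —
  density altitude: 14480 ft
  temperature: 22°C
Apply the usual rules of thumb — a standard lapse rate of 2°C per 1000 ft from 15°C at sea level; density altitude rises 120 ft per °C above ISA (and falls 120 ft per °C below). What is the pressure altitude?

11000 ft

DA = PA + 120 × (OAT − (15 − 2·PA/1000)) = PA + 120·OAT − 1800 + 0.24·PA = 1.24·PA + 120·OAT − 1800.
So 1.24·PA = 14480 − 120 × 22 + 1800 = 13640.
PA = 13640 / 1.24 = 11000 ft.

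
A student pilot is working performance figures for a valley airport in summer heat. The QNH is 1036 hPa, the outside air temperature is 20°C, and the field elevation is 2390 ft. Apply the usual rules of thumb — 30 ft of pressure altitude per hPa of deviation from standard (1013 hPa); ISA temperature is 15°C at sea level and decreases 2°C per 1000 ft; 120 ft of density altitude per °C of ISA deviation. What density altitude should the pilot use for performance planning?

2708 ft

Pressure altitude = 2390 + (1013 − 1036) × 30 = 2390 + (-690) = 1700 ft.
ISA temperature at 1700 ft = 15 − 2 × (1700/1000) = 11.6°C.
ISA deviation = 20 − 11.6 = +8.4°C.
Density altitude = 1700 + 120 × (8.4) = 2708 ft.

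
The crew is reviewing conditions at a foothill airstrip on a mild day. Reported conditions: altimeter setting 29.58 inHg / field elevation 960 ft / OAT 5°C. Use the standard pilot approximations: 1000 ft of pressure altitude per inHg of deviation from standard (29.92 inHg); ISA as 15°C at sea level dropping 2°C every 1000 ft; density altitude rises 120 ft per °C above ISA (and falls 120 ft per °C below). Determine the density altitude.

Pressure altitude = 960 + (29.92 − 29.58) × 1000 = 960 + (+340) = 1300 ft.
ISA temperature at 1300 ft = 15 − 2 × (1300/1000) = 12.4°C.
ISA deviation = 5 − 12.4 = -7.4°C.
Density altitude = 1300 + 120 × (-7.4) = 412 ft.

412 ft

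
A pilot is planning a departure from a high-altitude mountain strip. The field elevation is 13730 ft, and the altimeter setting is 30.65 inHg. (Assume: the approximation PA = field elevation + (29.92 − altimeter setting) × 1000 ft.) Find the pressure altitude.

13000 ft

Pressure correction = (29.92 − 30.65) × 1000 = -730 ft.
Pressure altitude = 13730 + (-730) = 13000 ft.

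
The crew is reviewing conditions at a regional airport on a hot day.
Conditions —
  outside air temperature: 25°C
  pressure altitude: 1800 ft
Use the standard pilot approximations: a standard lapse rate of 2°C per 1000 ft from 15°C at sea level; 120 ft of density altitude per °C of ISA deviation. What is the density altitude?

ISA temperature at 1800 ft = 15 − 2 × (1800/1000) = 11.4°C.
ISA deviation = 25 − 11.4 = +13.6°C.
Density altitude = 1800 + 120 × (13.6) = 1800 + (+1632) = 3432 ft.

3432 ft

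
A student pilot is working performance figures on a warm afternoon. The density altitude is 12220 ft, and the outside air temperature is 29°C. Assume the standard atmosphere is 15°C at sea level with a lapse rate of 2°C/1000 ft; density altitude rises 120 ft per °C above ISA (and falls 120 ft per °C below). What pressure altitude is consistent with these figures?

DA = PA + 120 × (OAT − (15 − 2·PA/1000)) = PA + 120·OAT − 1800 + 0.24·PA = 1.24·PA + 120·OAT − 1800.
So 1.24·PA = 12220 − 120 × 29 + 1800 = 10540.
PA = 10540 / 1.24 = 8500 ft.

8500 ft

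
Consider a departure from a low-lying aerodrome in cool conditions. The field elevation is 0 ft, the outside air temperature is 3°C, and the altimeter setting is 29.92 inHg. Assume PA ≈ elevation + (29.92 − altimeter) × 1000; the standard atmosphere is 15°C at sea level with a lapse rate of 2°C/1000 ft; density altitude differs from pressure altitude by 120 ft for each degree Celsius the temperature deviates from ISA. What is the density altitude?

Pressure altitude = 0 + (29.92 − 29.92) × 1000 = 0 + (0) = 0 ft.
ISA temperature at 0 ft = 15 − 2 × (0/1000) = 15°C.
ISA deviation = 3 − 15 = -12°C.
Density altitude = 0 + 120 × (-12) = -1440 ft.

-1440 ft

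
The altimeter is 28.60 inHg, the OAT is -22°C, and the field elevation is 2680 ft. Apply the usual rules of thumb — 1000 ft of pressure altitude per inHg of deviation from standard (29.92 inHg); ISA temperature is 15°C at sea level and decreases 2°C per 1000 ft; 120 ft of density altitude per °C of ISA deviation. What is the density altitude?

Pressure altitude = 2680 + (29.92 − 28.60) × 1000 = 2680 + (+1320) = 4000 ft.
ISA temperature at 4000 ft = 15 − 2 × (4000/1000) = 7°C.
ISA deviation = -22 − 7 = -29°C.
Density altitude = 4000 + 120 × (-29) = 520 ft.

520 ft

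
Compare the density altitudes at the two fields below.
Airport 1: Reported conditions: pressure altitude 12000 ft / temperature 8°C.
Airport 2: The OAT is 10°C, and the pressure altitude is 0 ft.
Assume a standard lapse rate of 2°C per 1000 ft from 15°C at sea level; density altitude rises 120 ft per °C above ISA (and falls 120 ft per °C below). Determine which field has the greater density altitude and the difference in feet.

Airport 1: ISA temp = -9°C, deviation +17°C, DA = 12000 + 120 × 17 = 14040 ft.
Airport 2: ISA temp = 15°C, deviation -5°C, DA = 0 + 120 × (-5) = -600 ft.
Airport 1 is higher by 14040 − (-600) = 14640 ft.

Airport 1 by 14640 ft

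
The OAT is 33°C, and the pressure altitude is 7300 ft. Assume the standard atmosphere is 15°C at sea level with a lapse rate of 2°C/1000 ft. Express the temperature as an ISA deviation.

ISA+32.6°C

ISA temperature at 7300 ft = 15 − 2 × (7300/1000) = 0.4°C.
Deviation = OAT − ISA = 33 − 0.4 = +32.6°C.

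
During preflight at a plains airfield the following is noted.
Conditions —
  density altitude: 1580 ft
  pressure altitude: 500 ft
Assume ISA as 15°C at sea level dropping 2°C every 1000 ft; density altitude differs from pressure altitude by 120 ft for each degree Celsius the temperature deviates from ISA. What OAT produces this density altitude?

23°C

Density altitude − pressure altitude = 1580 − 500 = +1080 ft.
At 120 ft/°C that is an ISA deviation of 1080/120 = +9°C.
ISA temperature at 500 ft = 15 − 2 × (500/1000) = 14°C.
OAT = ISA + deviation = 14 + (+9) = 23°C.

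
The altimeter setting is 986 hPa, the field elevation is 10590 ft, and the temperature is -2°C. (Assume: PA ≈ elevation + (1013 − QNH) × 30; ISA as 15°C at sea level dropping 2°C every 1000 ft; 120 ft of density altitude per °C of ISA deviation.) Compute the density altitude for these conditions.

12096 ft

Pressure altitude = 10590 + (1013 − 986) × 30 = 10590 + (+810) = 11400 ft.
ISA temperature at 11400 ft = 15 − 2 × (11400/1000) = -7.8°C.
ISA deviation = -2 − (-7.8) = +5.8°C.
Density altitude = 11400 + 120 × (5.8) = 12096 ft.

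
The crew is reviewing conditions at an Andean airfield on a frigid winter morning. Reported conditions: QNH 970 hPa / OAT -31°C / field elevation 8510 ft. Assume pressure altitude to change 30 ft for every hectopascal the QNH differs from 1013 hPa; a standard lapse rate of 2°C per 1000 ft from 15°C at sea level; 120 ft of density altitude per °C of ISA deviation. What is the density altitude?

Pressure altitude = 8510 + (1013 − 970) × 30 = 8510 + (+1290) = 9800 ft.
ISA temperature at 9800 ft = 15 − 2 × (9800/1000) = -4.6°C.
ISA deviation = -31 − (-4.6) = -26.4°C.
Density altitude = 9800 + 120 × (-26.4) = 6632 ft.

6632 ft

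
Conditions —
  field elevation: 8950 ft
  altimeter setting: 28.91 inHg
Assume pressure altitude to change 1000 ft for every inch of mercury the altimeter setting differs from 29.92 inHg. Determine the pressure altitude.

Pressure correction = (29.92 − 28.91) × 1000 = +1010 ft.
Pressure altitude = 8950 + (+1010) = 9960 ft.

9960 ft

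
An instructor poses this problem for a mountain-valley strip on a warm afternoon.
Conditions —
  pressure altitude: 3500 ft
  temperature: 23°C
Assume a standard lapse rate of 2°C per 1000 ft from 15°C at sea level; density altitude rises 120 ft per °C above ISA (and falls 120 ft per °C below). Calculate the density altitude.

ISA temperature at 3500 ft = 15 − 2 × (3500/1000) = 8°C.
ISA deviation = 23 − 8 = +15°C.
Density altitude = 3500 + 120 × (15) = 3500 + (+1800) = 5300 ft.

5300 ft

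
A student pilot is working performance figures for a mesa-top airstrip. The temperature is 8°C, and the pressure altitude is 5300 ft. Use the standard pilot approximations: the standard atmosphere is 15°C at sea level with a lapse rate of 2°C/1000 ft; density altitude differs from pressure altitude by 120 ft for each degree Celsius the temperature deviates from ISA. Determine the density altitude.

5732 ft

ISA temperature at 5300 ft = 15 − 2 × (5300/1000) = 4.4°C.
ISA deviation = 8 − 4.4 = +3.6°C.
Density altitude = 5300 + 120 × (3.6) = 5300 + (+432) = 5732 ft.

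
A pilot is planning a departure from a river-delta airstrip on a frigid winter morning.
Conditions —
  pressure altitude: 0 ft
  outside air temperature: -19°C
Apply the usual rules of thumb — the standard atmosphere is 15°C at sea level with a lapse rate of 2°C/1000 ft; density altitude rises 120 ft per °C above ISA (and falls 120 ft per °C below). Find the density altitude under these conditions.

-4080 ft

ISA temperature at 0 ft = 15 − 2 × (0/1000) = 15°C.
ISA deviation = -19 − 15 = -34°C.
Density altitude = 0 + 120 × (-34) = 0 + (-4080) = -4080 ft.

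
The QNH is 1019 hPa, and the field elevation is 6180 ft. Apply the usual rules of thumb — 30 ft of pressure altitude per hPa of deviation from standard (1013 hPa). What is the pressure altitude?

Pressure correction = (1013 − 1019) × 30 = -180 ft.
Pressure altitude = 6180 + (-180) = 6000 ft.

6000 ft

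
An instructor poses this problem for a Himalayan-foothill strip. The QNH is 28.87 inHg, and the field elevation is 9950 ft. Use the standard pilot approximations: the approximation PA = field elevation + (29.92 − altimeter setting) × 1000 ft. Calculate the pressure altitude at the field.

Pressure correction = (29.92 − 28.87) × 1000 = +1050 ft.
Pressure altitude = 9950 + (+1050) = 11000 ft.

11000 ft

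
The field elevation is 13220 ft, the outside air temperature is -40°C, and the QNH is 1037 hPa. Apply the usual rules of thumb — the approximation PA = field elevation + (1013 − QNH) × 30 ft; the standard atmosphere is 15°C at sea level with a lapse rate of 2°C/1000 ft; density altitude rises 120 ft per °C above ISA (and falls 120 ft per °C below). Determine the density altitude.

8900 ft

Pressure altitude = 13220 + (1013 − 1037) × 30 = 13220 + (-720) = 12500 ft.
ISA temperature at 12500 ft = 15 − 2 × (12500/1000) = -10°C.
ISA deviation = -40 − (-10) = -30°C.
Density altitude = 12500 + 120 × (-30) = 8900 ft.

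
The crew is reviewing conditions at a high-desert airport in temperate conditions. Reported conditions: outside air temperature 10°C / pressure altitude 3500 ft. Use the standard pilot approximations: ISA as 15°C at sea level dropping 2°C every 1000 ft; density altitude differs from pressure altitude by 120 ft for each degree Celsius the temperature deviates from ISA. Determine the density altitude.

ISA temperature at 3500 ft = 15 − 2 × (3500/1000) = 8°C.
ISA deviation = 10 − 8 = +2°C.
Density altitude = 3500 + 120 × (2) = 3500 + (+240) = 3740 ft.

3740 ft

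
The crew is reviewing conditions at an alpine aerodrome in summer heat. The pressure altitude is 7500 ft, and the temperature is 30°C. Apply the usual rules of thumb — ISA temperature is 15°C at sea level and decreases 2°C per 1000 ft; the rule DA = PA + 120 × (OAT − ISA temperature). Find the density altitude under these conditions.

ISA temperature at 7500 ft = 15 − 2 × (7500/1000) = 0°C.
ISA deviation = 30 − 0 = +30°C.
Density altitude = 7500 + 120 × (30) = 7500 + (+3600) = 11100 ft.

11100 ft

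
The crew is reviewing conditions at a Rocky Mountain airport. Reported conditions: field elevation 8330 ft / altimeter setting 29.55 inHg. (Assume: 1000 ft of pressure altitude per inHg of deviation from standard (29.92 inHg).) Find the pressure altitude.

Pressure correction = (29.92 − 29.55) × 1000 = +370 ft.
Pressure altitude = 8330 + (+370) = 8700 ft.

8700 ft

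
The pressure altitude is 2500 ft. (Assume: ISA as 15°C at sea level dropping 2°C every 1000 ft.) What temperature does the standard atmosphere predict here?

ISA temperature = 15 − 2 × (2500/1000) = 15 − 5 = 10°C.

10°C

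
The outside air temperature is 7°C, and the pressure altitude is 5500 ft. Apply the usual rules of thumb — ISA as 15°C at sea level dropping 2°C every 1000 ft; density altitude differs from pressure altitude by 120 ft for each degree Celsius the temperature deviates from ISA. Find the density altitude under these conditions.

5860 ft

ISA temperature at 5500 ft = 15 − 2 × (5500/1000) = 4°C.
ISA deviation = 7 − 4 = +3°C.
Density altitude = 5500 + 120 × (3) = 5500 + (+360) = 5860 ft.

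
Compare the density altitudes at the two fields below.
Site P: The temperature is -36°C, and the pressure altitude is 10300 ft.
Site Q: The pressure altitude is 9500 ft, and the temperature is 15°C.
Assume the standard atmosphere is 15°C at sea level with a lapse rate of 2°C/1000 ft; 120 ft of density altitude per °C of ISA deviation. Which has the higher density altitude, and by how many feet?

Site P: ISA temp = -5.6°C, deviation -30.4°C, DA = 10300 + 120 × (-30.4) = 6652 ft.
Site Q: ISA temp = -4°C, deviation +19°C, DA = 9500 + 120 × 19 = 11780 ft.
Site Q is higher by 11780 − 6652 = 5128 ft.

Site Q by 5128 ft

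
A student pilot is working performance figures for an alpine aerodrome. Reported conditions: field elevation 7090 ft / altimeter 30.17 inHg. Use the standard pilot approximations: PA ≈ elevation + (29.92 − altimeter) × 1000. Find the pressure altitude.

Pressure correction = (29.92 − 30.17) × 1000 = -250 ft.
Pressure altitude = 7090 + (-250) = 6840 ft.

6840 ft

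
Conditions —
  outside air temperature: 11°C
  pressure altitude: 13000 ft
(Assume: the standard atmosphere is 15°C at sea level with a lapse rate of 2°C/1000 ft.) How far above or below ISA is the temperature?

ISA+22°C

ISA temperature at 13000 ft = 15 − 2 × (13000/1000) = -11°C.
Deviation = OAT − ISA = 11 − (-11) = +22°C.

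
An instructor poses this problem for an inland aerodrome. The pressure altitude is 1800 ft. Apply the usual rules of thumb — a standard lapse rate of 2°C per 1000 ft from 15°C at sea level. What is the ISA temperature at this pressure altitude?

ISA temperature = 15 − 2 × (1800/1000) = 15 − 3.6 = 11.4°C.

11.4°C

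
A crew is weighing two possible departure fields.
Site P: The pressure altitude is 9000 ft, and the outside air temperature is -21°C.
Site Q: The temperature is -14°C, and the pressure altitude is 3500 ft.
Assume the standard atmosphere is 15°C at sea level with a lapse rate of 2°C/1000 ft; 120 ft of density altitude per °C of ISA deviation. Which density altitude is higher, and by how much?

Site P by 5980 ft

Site P: ISA temp = -3°C, deviation -18°C, DA = 9000 + 120 × (-18) = 6840 ft.
Site Q: ISA temp = 8°C, deviation -22°C, DA = 3500 + 120 × (-22) = 860 ft.
Site P is higher by 6840 − 860 = 5980 ft.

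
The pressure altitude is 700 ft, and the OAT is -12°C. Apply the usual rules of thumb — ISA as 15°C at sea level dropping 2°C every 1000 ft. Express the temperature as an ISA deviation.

ISA temperature at 700 ft = 15 − 2 × (700/1000) = 13.6°C.
Deviation = OAT − ISA = -12 − 13.6 = -25.6°C.

ISA-25.6°C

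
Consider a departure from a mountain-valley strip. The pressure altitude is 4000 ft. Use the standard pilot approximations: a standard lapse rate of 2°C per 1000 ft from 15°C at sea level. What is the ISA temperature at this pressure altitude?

7°C

ISA temperature = 15 − 2 × (4000/1000) = 15 − 8 = 7°C.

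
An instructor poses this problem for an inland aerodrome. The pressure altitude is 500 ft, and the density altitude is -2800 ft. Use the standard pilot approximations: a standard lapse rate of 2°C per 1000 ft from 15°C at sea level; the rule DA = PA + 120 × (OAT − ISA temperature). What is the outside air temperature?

Density altitude − pressure altitude = -2800 − 500 = -3300 ft.
At 120 ft/°C that is an ISA deviation of -3300/120 = -27.5°C.
ISA temperature at 500 ft = 15 − 2 × (500/1000) = 14°C.
OAT = ISA + deviation = 14 + (-27.5) = -13.5°C.

-13.5°C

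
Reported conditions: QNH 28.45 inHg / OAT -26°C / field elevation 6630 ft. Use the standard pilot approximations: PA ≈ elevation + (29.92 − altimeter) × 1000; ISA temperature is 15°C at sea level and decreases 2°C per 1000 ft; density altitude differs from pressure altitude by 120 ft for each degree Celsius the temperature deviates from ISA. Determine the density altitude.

5124 ft

Pressure altitude = 6630 + (29.92 − 28.45) × 1000 = 6630 + (+1470) = 8100 ft.
ISA temperature at 8100 ft = 15 − 2 × (8100/1000) = -1.2°C.
ISA deviation = -26 − (-1.2) = -24.8°C.
Density altitude = 8100 + 120 × (-24.8) = 5124 ft.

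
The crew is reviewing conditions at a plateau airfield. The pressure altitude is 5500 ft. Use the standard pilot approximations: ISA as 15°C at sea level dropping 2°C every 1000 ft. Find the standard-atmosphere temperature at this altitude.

4°C

ISA temperature = 15 − 2 × (5500/1000) = 15 − 11 = 4°C.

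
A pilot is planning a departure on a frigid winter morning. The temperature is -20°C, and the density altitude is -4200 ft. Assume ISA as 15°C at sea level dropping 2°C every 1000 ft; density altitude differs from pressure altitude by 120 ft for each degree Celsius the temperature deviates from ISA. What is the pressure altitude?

DA = PA + 120 × (OAT − (15 − 2·PA/1000)) = PA + 120·OAT − 1800 + 0.24·PA = 1.24·PA + 120·OAT − 1800.
So 1.24·PA = -4200 − 120 × (-20) + 1800 = 0.
PA = 0 / 1.24 = 0 ft.

0 ft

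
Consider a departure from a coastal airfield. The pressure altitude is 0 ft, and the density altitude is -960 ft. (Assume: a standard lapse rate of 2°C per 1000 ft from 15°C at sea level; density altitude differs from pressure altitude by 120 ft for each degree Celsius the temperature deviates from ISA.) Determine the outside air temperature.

7°C

Density altitude − pressure altitude = -960 − 0 = -960 ft.
At 120 ft/°C that is an ISA deviation of -960/120 = -8°C.
ISA temperature at 0 ft = 15 − 2 × (0/1000) = 15°C.
OAT = ISA + deviation = 15 + (-8) = 7°C.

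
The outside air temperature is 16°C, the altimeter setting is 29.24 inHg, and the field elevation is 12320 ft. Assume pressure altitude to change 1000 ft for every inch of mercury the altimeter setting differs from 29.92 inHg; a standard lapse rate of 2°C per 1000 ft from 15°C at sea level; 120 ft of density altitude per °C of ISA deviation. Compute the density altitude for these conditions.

Pressure altitude = 12320 + (29.92 − 29.24) × 1000 = 12320 + (+680) = 13000 ft.
ISA temperature at 13000 ft = 15 − 2 × (13000/1000) = -11°C.
ISA deviation = 16 − (-11) = +27°C.
Density altitude = 13000 + 120 × (27) = 16240 ft.

16240 ft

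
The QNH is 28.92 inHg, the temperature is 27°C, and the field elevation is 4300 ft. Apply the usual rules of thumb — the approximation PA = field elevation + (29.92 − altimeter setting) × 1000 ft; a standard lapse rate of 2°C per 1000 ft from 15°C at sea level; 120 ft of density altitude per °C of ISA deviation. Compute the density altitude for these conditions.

8012 ft

Pressure altitude = 4300 + (29.92 − 28.92) × 1000 = 4300 + (+1000) = 5300 ft.
ISA temperature at 5300 ft = 15 − 2 × (5300/1000) = 4.4°C.
ISA deviation = 27 − 4.4 = +22.6°C.
Density altitude = 5300 + 120 × (22.6) = 8012 ft.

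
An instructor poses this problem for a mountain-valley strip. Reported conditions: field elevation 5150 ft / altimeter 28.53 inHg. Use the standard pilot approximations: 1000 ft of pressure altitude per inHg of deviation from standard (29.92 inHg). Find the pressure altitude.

6540 ft

Pressure correction = (29.92 − 28.53) × 1000 = +1390 ft.
Pressure altitude = 5150 + (+1390) = 6540 ft.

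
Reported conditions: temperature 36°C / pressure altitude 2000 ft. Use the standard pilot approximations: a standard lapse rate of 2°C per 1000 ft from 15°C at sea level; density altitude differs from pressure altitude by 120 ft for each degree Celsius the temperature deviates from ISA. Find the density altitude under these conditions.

5000 ft

ISA temperature at 2000 ft = 15 − 2 × (2000/1000) = 11°C.
ISA deviation = 36 − 11 = +25°C.
Density altitude = 2000 + 120 × (25) = 2000 + (+3000) = 5000 ft.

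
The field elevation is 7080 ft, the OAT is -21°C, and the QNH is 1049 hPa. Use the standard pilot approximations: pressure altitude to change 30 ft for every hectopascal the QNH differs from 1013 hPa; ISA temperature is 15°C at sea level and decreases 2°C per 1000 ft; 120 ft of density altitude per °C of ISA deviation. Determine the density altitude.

3120 ft

Pressure altitude = 7080 + (1013 − 1049) × 30 = 7080 + (-1080) = 6000 ft.
ISA temperature at 6000 ft = 15 − 2 × (6000/1000) = 3°C.
ISA deviation = -21 − 3 = -24°C.
Density altitude = 6000 + 120 × (-24) = 3120 ft.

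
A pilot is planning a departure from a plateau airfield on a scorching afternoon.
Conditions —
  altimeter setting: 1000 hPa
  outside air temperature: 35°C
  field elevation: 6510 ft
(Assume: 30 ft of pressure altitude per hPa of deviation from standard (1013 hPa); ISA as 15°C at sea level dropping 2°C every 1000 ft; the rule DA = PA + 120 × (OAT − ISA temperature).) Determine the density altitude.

10956 ft

Pressure altitude = 6510 + (1013 − 1000) × 30 = 6510 + (+390) = 6900 ft.
ISA temperature at 6900 ft = 15 − 2 × (6900/1000) = 1.2°C.
ISA deviation = 35 − 1.2 = +33.8°C.
Density altitude = 6900 + 120 × (33.8) = 10956 ft.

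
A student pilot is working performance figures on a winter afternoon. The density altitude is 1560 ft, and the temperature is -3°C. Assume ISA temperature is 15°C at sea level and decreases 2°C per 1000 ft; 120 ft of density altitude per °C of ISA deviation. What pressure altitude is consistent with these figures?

3000 ft

DA = PA + 120 × (OAT − (15 − 2·PA/1000)) = PA + 120·OAT − 1800 + 0.24·PA = 1.24·PA + 120·OAT − 1800.
So 1.24·PA = 1560 − 120 × (-3) + 1800 = 3720.
PA = 3720 / 1.24 = 3000 ft.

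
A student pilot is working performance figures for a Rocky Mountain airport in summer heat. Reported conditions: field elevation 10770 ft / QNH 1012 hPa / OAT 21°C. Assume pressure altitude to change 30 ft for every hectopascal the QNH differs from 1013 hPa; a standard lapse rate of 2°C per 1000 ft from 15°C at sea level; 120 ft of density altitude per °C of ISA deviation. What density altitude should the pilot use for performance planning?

14112 ft

Pressure altitude = 10770 + (1013 − 1012) × 30 = 10770 + (+30) = 10800 ft.
ISA temperature at 10800 ft = 15 − 2 × (10800/1000) = -6.6°C.
ISA deviation = 21 − (-6.6) = +27.6°C.
Density altitude = 10800 + 120 × (27.6) = 14112 ft.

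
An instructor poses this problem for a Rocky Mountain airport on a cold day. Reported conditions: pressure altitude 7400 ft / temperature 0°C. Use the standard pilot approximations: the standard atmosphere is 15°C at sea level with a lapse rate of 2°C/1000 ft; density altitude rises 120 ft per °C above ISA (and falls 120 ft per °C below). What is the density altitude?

7376 ft

ISA temperature at 7400 ft = 15 − 2 × (7400/1000) = 0.2°C.
ISA deviation = 0 − 0.2 = -0.2°C.
Density altitude = 7400 + 120 × (-0.2) = 7400 + (-24) = 7376 ft.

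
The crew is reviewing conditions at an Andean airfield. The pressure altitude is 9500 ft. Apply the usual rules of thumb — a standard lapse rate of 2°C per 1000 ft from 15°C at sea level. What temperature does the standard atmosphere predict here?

-4°C

ISA temperature = 15 − 2 × (9500/1000) = 15 − 19 = -4°C.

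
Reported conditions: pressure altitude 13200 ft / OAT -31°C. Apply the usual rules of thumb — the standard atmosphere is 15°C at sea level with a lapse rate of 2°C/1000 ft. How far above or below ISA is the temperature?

ISA-19.6°C

ISA temperature at 13200 ft = 15 − 2 × (13200/1000) = -11.4°C.
Deviation = OAT − ISA = -31 − (-11.4) = -19.6°C.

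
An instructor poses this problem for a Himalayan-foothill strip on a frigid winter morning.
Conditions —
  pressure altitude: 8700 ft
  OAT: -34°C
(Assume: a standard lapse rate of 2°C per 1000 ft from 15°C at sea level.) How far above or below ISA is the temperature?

ISA temperature at 8700 ft = 15 − 2 × (8700/1000) = -2.4°C.
Deviation = OAT − ISA = -34 − (-2.4) = -31.6°C.

ISA-31.6°C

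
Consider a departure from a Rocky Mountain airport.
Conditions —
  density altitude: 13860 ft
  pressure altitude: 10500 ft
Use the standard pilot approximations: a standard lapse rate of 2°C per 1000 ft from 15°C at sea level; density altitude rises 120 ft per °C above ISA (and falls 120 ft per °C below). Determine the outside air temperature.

Density altitude − pressure altitude = 13860 − 10500 = +3360 ft.
At 120 ft/°C that is an ISA deviation of 3360/120 = +28°C.
ISA temperature at 10500 ft = 15 − 2 × (10500/1000) = -6°C.
OAT = ISA + deviation = -6 + (+28) = 22°C.

22°C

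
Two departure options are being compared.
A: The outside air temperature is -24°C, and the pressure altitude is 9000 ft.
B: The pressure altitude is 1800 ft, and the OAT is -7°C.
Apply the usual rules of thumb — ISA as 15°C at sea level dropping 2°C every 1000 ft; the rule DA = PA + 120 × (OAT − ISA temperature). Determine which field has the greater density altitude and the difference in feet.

A by 6888 ft

A: ISA temp = -3°C, deviation -21°C, DA = 9000 + 120 × (-21) = 6480 ft.
B: ISA temp = 11.4°C, deviation -18.4°C, DA = 1800 + 120 × (-18.4) = -408 ft.
A is higher by 6480 − (-408) = 6888 ft.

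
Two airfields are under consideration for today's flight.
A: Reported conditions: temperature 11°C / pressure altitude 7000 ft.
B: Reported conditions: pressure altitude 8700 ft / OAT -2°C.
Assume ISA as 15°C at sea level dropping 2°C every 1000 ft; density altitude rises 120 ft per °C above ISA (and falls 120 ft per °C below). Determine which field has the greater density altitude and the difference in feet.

A: ISA temp = 1°C, deviation +10°C, DA = 7000 + 120 × 10 = 8200 ft.
B: ISA temp = -2.4°C, deviation +0.4°C, DA = 8700 + 120 × 0.4 = 8748 ft.
B is higher by 8748 − 8200 = 548 ft.

B by 548 ft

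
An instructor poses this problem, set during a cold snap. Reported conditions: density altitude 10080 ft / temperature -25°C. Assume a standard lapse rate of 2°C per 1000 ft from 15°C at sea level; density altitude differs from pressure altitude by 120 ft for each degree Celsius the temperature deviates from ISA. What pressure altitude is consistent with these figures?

12000 ft

DA = PA + 120 × (OAT − (15 − 2·PA/1000)) = PA + 120·OAT − 1800 + 0.24·PA = 1.24·PA + 120·OAT − 1800.
So 1.24·PA = 10080 − 120 × (-25) + 1800 = 14880.
PA = 14880 / 1.24 = 12000 ft.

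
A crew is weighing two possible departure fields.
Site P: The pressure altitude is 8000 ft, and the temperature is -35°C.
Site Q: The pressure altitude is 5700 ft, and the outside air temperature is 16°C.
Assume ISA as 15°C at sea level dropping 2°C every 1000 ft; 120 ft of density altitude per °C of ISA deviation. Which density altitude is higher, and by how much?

Site Q by 3268 ft

Site P: ISA temp = -1°C, deviation -34°C, DA = 8000 + 120 × (-34) = 3920 ft.
Site Q: ISA temp = 3.6°C, deviation +12.4°C, DA = 5700 + 120 × 12.4 = 7188 ft.
Site Q is higher by 7188 − 3920 = 3268 ft.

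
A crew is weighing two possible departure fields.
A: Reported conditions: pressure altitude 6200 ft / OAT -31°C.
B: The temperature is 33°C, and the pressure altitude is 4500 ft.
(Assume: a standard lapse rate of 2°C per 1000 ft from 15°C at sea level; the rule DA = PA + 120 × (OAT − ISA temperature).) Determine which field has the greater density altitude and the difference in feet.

A: ISA temp = 2.6°C, deviation -33.6°C, DA = 6200 + 120 × (-33.6) = 2168 ft.
B: ISA temp = 6°C, deviation +27°C, DA = 4500 + 120 × 27 = 7740 ft.
B is higher by 7740 − 2168 = 5572 ft.

B by 5572 ft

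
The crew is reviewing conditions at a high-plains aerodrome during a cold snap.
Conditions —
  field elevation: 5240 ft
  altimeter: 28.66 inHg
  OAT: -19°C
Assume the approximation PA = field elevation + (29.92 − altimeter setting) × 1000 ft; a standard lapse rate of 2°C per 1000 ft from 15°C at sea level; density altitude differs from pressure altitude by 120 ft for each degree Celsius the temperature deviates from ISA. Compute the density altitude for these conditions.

3980 ft

Pressure altitude = 5240 + (29.92 − 28.66) × 1000 = 5240 + (+1260) = 6500 ft.
ISA temperature at 6500 ft = 15 − 2 × (6500/1000) = 2°C.
ISA deviation = -19 − 2 = -21°C.
Density altitude = 6500 + 120 × (-21) = 3980 ft.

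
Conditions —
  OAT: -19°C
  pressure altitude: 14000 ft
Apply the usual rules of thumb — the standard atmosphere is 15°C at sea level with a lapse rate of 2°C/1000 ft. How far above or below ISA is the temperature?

ISA temperature at 14000 ft = 15 − 2 × (14000/1000) = -13°C.
Deviation = OAT − ISA = -19 − (-13) = -6°C.

ISA-6°C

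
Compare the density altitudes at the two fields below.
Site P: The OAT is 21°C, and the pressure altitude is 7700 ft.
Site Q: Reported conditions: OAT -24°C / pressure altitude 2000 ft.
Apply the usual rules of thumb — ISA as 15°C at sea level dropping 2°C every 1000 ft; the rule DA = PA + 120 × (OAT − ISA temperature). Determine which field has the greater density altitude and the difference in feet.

Site P by 12468 ft

Site P: ISA temp = -0.4°C, deviation +21.4°C, DA = 7700 + 120 × 21.4 = 10268 ft.
Site Q: ISA temp = 11°C, deviation -35°C, DA = 2000 + 120 × (-35) = -2200 ft.
Site P is higher by 10268 − (-2200) = 12468 ft.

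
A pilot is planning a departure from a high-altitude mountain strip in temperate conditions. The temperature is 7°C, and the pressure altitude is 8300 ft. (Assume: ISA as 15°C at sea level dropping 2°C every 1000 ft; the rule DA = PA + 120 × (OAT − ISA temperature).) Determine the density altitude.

9332 ft

ISA temperature at 8300 ft = 15 − 2 × (8300/1000) = -1.6°C.
ISA deviation = 7 − (-1.6) = +8.6°C.
Density altitude = 8300 + 120 × (8.6) = 8300 + (+1032) = 9332 ft.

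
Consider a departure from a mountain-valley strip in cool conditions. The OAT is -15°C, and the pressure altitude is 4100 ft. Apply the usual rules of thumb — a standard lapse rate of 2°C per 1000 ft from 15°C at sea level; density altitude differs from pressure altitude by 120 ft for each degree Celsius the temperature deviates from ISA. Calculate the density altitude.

ISA temperature at 4100 ft = 15 − 2 × (4100/1000) = 6.8°C.
ISA deviation = -15 − 6.8 = -21.8°C.
Density altitude = 4100 + 120 × (-21.8) = 4100 + (-2616) = 1484 ft.

1484 ft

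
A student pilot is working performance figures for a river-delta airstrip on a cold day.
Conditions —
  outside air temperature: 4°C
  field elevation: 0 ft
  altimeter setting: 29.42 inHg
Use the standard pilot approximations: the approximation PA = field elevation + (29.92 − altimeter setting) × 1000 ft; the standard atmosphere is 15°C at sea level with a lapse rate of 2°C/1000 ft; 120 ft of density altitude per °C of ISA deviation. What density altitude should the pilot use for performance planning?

-700 ft

Pressure altitude = 0 + (29.92 − 29.42) × 1000 = 0 + (+500) = 500 ft.
ISA temperature at 500 ft = 15 − 2 × (500/1000) = 14°C.
ISA deviation = 4 − 14 = -10°C.
Density altitude = 500 + 120 × (-10) = -700 ft.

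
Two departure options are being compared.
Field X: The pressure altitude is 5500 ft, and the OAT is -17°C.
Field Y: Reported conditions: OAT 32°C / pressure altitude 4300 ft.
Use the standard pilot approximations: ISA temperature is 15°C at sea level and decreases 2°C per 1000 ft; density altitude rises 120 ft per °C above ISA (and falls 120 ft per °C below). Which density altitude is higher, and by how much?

Field Y by 4392 ft

Field X: ISA temp = 4°C, deviation -21°C, DA = 5500 + 120 × (-21) = 2980 ft.
Field Y: ISA temp = 6.4°C, deviation +25.6°C, DA = 4300 + 120 × 25.6 = 7372 ft.
Field Y is higher by 7372 − 2980 = 4392 ft.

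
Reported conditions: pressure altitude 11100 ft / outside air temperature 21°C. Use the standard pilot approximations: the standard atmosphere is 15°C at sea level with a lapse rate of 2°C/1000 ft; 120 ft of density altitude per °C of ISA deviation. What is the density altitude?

ISA temperature at 11100 ft = 15 − 2 × (11100/1000) = -7.2°C.
ISA deviation = 21 − (-7.2) = +28.2°C.
Density altitude = 11100 + 120 × (28.2) = 11100 + (+3384) = 14484 ft.

14484 ft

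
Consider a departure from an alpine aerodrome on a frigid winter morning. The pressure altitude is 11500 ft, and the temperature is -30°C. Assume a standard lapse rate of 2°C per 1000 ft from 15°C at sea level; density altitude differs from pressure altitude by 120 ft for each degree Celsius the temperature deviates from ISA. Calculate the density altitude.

ISA temperature at 11500 ft = 15 − 2 × (11500/1000) = -8°C.
ISA deviation = -30 − (-8) = -22°C.
Density altitude = 11500 + 120 × (-22) = 11500 + (-2640) = 8860 ft.

8860 ft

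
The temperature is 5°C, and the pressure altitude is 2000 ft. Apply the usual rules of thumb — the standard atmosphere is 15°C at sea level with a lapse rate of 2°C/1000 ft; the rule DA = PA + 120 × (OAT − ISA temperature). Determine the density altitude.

ISA temperature at 2000 ft = 15 − 2 × (2000/1000) = 11°C.
ISA deviation = 5 − 11 = -6°C.
Density altitude = 2000 + 120 × (-6) = 2000 + (-720) = 1280 ft.

1280 ft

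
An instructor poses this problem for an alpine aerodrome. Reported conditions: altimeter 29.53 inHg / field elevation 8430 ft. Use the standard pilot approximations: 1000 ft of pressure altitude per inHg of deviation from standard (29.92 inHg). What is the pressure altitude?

8820 ft

Pressure correction = (29.92 − 29.53) × 1000 = +390 ft.
Pressure altitude = 8430 + (+390) = 8820 ft.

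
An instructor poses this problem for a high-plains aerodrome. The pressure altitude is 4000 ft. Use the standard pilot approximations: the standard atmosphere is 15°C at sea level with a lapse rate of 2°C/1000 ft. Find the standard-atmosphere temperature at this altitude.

ISA temperature = 15 − 2 × (4000/1000) = 15 − 8 = 7°C.

7°C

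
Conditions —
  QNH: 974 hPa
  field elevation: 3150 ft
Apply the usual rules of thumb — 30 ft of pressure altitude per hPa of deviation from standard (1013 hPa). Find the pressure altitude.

Pressure correction = (1013 − 974) × 30 = +1170 ft.
Pressure altitude = 3150 + (+1170) = 4320 ft.

4320 ft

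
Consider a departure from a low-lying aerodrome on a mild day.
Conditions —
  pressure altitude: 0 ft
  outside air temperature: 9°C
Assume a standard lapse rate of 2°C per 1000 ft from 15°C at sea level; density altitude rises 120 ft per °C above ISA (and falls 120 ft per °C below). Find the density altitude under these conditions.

-720 ft

ISA temperature at 0 ft = 15 − 2 × (0/1000) = 15°C.
ISA deviation = 9 − 15 = -6°C.
Density altitude = 0 + 120 × (-6) = 0 + (-720) = -720 ft.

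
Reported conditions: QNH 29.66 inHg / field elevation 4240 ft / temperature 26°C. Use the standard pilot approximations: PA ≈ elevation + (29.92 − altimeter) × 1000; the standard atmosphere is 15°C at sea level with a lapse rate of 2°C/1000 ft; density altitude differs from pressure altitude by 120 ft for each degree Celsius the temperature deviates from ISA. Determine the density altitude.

6900 ft

Pressure altitude = 4240 + (29.92 − 29.66) × 1000 = 4240 + (+260) = 4500 ft.
ISA temperature at 4500 ft = 15 − 2 × (4500/1000) = 6°C.
ISA deviation = 26 − 6 = +20°C.
Density altitude = 4500 + 120 × (20) = 6900 ft.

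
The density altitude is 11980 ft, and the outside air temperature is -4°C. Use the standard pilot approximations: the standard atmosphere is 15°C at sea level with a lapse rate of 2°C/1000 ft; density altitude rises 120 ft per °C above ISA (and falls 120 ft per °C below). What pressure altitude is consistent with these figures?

DA = PA + 120 × (OAT − (15 − 2·PA/1000)) = PA + 120·OAT − 1800 + 0.24·PA = 1.24·PA + 120·OAT − 1800.
So 1.24·PA = 11980 − 120 × (-4) + 1800 = 14260.
PA = 14260 / 1.24 = 11500 ft.

11500 ft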